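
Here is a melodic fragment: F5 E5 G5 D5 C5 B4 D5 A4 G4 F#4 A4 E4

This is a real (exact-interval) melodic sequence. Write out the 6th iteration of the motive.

Taking 4-note groups, the heads are F5, C5, G4: the pattern moves down a 4th.
Carrying on: D4 → A3 → E3.
Statement 6 starts on E3 and keeps the same exact contour: E3 D#3 F#3 C#3.

E3 D#3 F#3 C#3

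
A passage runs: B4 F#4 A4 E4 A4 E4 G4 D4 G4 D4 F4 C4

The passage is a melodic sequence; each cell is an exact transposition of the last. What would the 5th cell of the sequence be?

Taking 4-note groups, the heads are B4, A4, G4: the pattern moves down a 2nd.
Continuing the starts: F4 → Eb4.
From Eb4 the exact shape gives Eb4 Bb3 Db4 Ab3.

Eb4 Bb3 Db4 Ab3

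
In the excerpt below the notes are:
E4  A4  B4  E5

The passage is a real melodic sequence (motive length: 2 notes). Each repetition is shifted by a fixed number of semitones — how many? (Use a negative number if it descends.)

7

Taking 2-note groups, the heads are E4, B4: the pattern moves up a 5th.
Counting half-steps from E4 to B4: 7.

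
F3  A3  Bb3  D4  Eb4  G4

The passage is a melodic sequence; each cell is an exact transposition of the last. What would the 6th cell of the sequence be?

Unit = 2 notes; the statements start on F3, Bb3, Eb4, moving up a 4th each time.
Continuing the starts: Ab4 → Db5 → Gb5.
Statement 6 starts on Gb5 and keeps the same exact contour: Gb5 Bb5.

Gb5 Bb5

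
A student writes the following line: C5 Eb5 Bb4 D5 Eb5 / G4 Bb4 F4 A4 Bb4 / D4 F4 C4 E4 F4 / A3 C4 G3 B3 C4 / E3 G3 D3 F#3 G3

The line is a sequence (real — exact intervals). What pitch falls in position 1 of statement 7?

F#2

The unit is 5 notes. Position-1 pitches of the 5 shown cells: C5, G4, D4, A3, E3.
Extending down a 4th: B2 → F#2.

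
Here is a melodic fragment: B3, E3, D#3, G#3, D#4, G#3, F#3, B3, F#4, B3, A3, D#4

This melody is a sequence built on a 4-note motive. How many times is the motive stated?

3

12 notes in groups of 4 gives 12/4 = 3 statements.
Starts: B3, D#4, F#4 — each up a 3rd.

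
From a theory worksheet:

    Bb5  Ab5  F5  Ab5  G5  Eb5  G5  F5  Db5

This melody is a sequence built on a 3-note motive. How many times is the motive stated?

9 notes in groups of 3 gives 9/3 = 3 statements.
Starts: Bb5, Ab5, G5 — each down a 2nd.

3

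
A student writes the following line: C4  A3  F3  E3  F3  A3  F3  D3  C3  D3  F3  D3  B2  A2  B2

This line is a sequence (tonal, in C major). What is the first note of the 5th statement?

B2

Unit = 5 notes; the statements start on C4, A3, F3, moving down a 3rd each time.
Extending the heads down a 3rd: D3 → B2.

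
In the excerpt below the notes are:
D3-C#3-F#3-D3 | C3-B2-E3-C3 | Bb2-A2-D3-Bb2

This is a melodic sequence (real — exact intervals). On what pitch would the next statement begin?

Ab2

With a 4-note motive the entries are D3, C3, Bb2, each down a 2nd from the previous.
One more step down a 2nd gives Ab2.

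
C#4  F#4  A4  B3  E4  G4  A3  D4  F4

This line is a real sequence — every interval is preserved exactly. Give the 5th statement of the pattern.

Taking 3-note groups, the heads are C#4, B3, A3: the pattern moves down a 2nd.
Carrying on: G3 → F3.
So cell 5 is F3 Bb3 Db4.

F3 Bb3 Db4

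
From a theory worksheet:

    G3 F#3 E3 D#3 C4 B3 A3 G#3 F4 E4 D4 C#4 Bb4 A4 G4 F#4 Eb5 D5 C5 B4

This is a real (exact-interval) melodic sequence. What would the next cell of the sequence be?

Ab5 G5 F5 E5

Unit = 4 notes; the statements start on G3, C4, F4, Bb4, Eb5, moving up a 4th each time.
From Ab5 the exact shape gives Ab5 G5 F5 E5.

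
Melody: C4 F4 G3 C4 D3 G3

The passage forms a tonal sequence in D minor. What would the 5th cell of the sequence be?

Unit = 2 notes; the statements start on C4, G3, D3, moving down a 4th each time.
Carrying on: A2 → E2.
From E2 the diatonic shape gives E2 A2.

E2 A2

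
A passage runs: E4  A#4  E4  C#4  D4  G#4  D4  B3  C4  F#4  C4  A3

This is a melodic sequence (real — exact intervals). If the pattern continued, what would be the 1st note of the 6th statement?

Gb3

The unit is 4 notes. Position-1 pitches of the 3 shown cells: E4, D4, C4.
Each moves down a 2nd. Continuing: Bb3 → Ab3 → Gb3.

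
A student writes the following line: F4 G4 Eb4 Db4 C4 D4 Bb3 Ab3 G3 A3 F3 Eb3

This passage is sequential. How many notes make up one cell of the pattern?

4

There are 12 notes; a 4-note unit gives 3 cells:
F4 G4 Eb4 Db4 | C4 D4 Bb3 Ab3 | G3 A3 F3 Eb3
That's a consistent down a 4th shift per cell, and no other grouping gives one.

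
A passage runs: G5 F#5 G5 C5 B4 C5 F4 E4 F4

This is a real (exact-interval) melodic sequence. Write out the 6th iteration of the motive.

With a 3-note motive the entries are G5, C5, F4, each down a 5th from the previous.
Continuing the starts: Bb3 → Eb3 → Ab2.
So cell 6 is Ab2 G2 Ab2.

Ab2 G2 Ab2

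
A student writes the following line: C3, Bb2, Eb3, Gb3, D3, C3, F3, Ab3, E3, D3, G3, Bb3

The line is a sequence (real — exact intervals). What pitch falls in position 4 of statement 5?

D4

Grouping in 4s, the 4th note of each cell is Gb3, Ab3, Bb3.
Extending up a 2nd: C4 → D4.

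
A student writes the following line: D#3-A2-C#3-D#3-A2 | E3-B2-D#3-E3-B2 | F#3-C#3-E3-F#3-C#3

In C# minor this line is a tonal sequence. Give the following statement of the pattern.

Unit = 5 notes; the statements start on D#3, E3, F#3, moving up a 2nd each time.
So cell 4 is G#3 D#3 F#3 G#3 D#3.

G#3 D#3 F#3 G#3 D#3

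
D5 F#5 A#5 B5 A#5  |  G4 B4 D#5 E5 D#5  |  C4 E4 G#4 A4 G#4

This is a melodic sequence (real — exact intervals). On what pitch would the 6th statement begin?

Eb2

With a 5-note motive the entries are D5, G4, C4, each down a 5th from the previous.
Extending the heads down a 5th: F3 → Bb2 → Eb2.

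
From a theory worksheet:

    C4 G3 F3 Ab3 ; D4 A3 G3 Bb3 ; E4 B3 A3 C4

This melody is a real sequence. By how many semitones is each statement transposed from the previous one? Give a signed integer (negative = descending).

2

Taking 4-note groups, the heads are C4, D4, E4: the pattern moves up a 2nd.
Counting half-steps from C4 to D4: 2.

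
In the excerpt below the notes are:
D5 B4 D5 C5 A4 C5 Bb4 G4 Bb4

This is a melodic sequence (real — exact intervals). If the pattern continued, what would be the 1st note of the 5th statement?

Gb4

Grouping in 3s, the 1st note of each cell is D5, C5, Bb4.
Carrying that down a 2nd forward: Ab4 → Gb4.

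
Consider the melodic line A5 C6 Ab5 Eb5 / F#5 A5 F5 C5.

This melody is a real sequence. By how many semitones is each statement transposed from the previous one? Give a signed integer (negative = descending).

-3

Unit = 4 notes; the statements start on A5, F#5, moving down a 3rd each time.
Counting half-steps from A5 to F#5: -3.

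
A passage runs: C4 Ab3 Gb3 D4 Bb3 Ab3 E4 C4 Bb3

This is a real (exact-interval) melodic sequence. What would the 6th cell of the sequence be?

A#4 F#4 E4

With a 3-note motive the entries are C4, D4, E4, each up a 2nd from the previous.
Extending up a 2nd: F#4 → G#4 → A#4.
Statement 6 starts on A#4 and keeps the same exact contour: A#4 F#4 E4.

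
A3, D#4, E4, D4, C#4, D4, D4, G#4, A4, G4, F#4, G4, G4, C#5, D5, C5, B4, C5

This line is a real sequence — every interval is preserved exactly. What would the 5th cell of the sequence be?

F5 B5 C6 Bb5 A5 Bb5

The 6-note cells begin on A3, D4, G4 — each up a 4th from the last.
Continuing the starts: C5 → F5.
From F5 the exact shape gives F5 B5 C6 Bb5 A5 Bb5.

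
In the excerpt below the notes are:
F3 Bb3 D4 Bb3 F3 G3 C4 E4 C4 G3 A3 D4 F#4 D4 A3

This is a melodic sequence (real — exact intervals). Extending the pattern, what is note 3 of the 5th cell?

The unit is 5 notes. Position-3 pitches of the 3 shown cells: D4, E4, F#4.
Extending up a 2nd: G#4 → A#4.

A#4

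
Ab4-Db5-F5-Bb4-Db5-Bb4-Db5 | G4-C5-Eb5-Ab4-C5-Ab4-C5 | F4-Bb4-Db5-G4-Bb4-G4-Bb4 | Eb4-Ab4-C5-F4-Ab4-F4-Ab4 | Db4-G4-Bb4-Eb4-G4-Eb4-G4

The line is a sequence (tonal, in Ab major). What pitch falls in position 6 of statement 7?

C4

The unit is 7 notes. Position-6 pitches of the 5 shown cells: Bb4, Ab4, G4, F4, Eb4.
Extending down a 2nd: Db4 → C4.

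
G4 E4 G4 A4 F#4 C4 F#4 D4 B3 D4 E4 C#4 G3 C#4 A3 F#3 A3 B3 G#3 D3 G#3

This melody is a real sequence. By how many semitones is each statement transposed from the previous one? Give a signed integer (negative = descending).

Unit = 7 notes; the statements start on G4, D4, A3, moving down a 4th each time.
Counting half-steps from G4 to D4: -5.

-5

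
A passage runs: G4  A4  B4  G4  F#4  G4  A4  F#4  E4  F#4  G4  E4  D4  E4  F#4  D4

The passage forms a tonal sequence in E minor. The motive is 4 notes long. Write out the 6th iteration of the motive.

B3 C4 D4 B3

Unit = 4 notes; the statements start on G4, F#4, E4, D4, moving down a 2nd each time.
Carrying on: C4 → B3.
From B3 the diatonic shape gives B3 C4 D4 B3.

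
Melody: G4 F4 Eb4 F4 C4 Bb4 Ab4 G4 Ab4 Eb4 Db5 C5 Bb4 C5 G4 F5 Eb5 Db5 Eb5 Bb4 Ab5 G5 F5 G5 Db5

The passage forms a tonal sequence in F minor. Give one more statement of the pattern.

C6 Bb5 Ab5 Bb5 F5

With a 5-note motive the entries are G4, Bb4, Db5, F5, Ab5, each up a 3rd from the previous.
From C6 the diatonic shape gives C6 Bb5 Ab5 Bb5 F5.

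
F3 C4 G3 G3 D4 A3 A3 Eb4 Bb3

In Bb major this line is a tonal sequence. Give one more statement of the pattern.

Bb3 F4 C4

Taking 3-note groups, the heads are F3, G3, A3: the pattern moves up a 2nd.
From Bb3 the diatonic shape gives Bb3 F4 C4.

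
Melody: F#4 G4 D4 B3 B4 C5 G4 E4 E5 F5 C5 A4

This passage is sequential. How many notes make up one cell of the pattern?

4

Try groups of 4 (3 cells in 12 notes):
F#4 G4 D4 B3 | B4 C5 G4 E4 | E5 F5 C5 A4
Each cell is the previous one up a 4th — so the unit is 4 notes.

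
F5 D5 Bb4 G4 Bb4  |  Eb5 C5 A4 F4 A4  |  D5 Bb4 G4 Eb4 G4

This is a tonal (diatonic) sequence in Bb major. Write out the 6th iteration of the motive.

A4 F4 D4 Bb3 D4

The 5-note cells begin on F5, Eb5, D5 — each down a 2nd from the last.
Extending down a 2nd: C5 → Bb4 → A4.
Statement 6 starts on A4 and keeps the same diatonic contour: A4 F4 D4 Bb3 D4.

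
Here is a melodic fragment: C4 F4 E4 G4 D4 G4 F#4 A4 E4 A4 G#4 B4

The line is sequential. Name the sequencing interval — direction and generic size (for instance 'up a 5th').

up a 2nd

Taking 4-note groups, the heads are C4, D4, E4: the pattern moves up a 2nd.
C4 to D4 is up a 2nd.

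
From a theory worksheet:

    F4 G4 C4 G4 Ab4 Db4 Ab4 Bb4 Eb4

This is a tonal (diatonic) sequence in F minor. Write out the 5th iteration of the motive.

Unit = 3 notes; the statements start on F4, G4, Ab4, moving up a 2nd each time.
Carrying on: Bb4 → C5.
Statement 5 starts on C5 and keeps the same diatonic contour: C5 Db5 G4.

C5 Db5 G4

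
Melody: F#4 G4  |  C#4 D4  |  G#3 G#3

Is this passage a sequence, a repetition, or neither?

Note 2 of cell 3 is G#3; if this were a sequence it would be A3. No unit length gives a consistent transposition pattern.

neither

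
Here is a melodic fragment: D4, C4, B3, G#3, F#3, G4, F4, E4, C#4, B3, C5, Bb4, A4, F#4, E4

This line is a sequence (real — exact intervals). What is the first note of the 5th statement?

With a 5-note motive the entries are D4, G4, C5, each up a 4th from the previous.
Continuing: F5 → Bb5. Statement 5 starts on Bb5.

Bb5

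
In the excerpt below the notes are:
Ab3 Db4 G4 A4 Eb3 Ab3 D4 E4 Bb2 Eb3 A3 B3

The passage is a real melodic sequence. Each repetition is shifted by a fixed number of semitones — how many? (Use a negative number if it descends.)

-5

With a 4-note motive the entries are Ab3, Eb3, Bb2, each down a 4th from the previous.
Ab3 to Eb3 spans -5 semitones.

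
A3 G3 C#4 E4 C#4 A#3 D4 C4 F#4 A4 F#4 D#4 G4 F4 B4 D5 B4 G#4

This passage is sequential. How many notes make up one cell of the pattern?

6

18 notes total. Splitting into 3 groups of 6:
A3 G3 C#4 E4 C#4 A#3 | D4 C4 F#4 A4 F#4 D#4 | G4 F4 B4 D5 B4 G#4
Each cell is the previous one up a 4th — so the unit is 6 notes.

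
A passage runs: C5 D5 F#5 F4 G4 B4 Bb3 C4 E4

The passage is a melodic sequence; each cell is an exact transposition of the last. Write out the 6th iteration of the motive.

Db2 Eb2 G2

Unit = 3 notes; the statements start on C5, F4, Bb3, moving down a 5th each time.
Carrying on: Eb3 → Ab2 → Db2.
So cell 6 is Db2 Eb2 G2.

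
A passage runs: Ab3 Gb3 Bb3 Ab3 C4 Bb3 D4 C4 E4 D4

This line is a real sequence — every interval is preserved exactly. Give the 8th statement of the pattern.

The 2-note cells begin on Ab3, Bb3, C4, D4, E4 — each up a 2nd from the last.
Carrying on: F#4 → G#4 → A#4.
From A#4 the exact shape gives A#4 G#4.

A#4 G#4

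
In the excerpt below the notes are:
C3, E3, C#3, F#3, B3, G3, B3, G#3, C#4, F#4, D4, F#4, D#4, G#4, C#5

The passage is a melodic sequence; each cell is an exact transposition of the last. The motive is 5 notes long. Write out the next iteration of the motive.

A4 C#5 A#4 D#5 G#5

With a 5-note motive the entries are C3, G3, D4, each up a 5th from the previous.
Statement 4 starts on A4 and keeps the same exact contour: A4 C#5 A#4 D#5 G#5.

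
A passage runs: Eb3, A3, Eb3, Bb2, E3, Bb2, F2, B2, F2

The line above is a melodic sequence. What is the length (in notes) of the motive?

3

9 notes total. Splitting into 3 groups of 3:
Eb3 A3 Eb3 | Bb2 E3 Bb2 | F2 B2 F2
Every group is a transposition down a 4th of the one before; no shorter unit works.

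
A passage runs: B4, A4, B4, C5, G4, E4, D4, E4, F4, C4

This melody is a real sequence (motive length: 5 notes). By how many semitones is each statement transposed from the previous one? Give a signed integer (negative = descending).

-7

The 5-note cells begin on B4, E4 — each down a 5th from the last.
Counting half-steps from B4 to E4: -7.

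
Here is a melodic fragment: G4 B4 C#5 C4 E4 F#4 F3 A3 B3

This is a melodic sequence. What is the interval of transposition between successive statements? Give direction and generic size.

Taking 3-note groups, the heads are G4, C4, F3: the pattern moves down a 5th.
From G4 to C4: down a 5th.

down a 5th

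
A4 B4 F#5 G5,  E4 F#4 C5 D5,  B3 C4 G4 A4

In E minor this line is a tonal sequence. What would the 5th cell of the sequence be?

C3 D3 A3 B3

Taking 4-note groups, the heads are A4, E4, B3: the pattern moves down a 4th.
Continuing the starts: F#3 → C3.
Statement 5 starts on C3 and keeps the same diatonic contour: C3 D3 A3 B3.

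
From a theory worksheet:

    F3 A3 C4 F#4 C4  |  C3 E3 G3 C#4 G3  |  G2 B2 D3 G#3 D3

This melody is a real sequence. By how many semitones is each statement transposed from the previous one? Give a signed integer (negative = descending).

Taking 5-note groups, the heads are F3, C3, G2: the pattern moves down a 4th.
Counting half-steps from F3 to C3: -5.

-5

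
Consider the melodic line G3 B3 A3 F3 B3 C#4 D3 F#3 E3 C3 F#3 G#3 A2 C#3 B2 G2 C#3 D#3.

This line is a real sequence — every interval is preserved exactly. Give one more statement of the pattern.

E2 G#2 F#2 D2 G#2 A#2

The 6-note cells begin on G3, D3, A2 — each down a 4th from the last.
Statement 4 starts on E2 and keeps the same exact contour: E2 G#2 F#2 D2 G#2 A#2.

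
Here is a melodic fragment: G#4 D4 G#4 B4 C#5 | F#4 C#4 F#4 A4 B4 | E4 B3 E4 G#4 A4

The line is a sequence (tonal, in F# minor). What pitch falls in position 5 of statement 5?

F#4

Grouping in 5s, the 5th note of each cell is C#5, B4, A4.
Extending down a 2nd: G#4 → F#4.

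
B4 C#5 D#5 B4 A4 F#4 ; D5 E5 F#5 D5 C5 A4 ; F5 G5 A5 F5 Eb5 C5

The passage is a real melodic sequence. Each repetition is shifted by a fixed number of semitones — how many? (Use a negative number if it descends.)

3

Taking 6-note groups, the heads are B4, D5, F5: the pattern moves up a 3rd.
B4→D5 is 74 − 71 = 3 semitones.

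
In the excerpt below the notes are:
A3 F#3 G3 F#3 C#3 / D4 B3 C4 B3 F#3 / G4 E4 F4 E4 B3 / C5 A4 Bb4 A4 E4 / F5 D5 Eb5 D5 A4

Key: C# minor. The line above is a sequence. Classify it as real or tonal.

real

Each cell has the same semitone pattern (-3, 1, -1, -5) — intervals are preserved exactly.
And G3 lies outside C# minor, so the sequence is real rather than tonal.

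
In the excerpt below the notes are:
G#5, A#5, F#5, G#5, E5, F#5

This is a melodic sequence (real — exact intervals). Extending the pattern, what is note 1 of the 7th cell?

Ab4

Grouping in 2s, the 1st note of each cell is G#5, F#5, E5.
Carrying that down a 2nd forward: D5 → C5 → Bb4 → Ab4.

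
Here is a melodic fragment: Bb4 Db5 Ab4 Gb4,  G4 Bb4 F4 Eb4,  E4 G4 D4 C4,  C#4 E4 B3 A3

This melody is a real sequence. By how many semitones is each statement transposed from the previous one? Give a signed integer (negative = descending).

Taking 4-note groups, the heads are Bb4, G4, E4, C#4: the pattern moves down a 3rd.
Bb4 to G4 spans -3 semitones.

-3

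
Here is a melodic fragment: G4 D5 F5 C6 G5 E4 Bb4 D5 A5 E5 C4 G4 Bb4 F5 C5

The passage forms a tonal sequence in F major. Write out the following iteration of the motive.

A3 E4 G4 D5 A4

With a 5-note motive the entries are G4, E4, C4, each down a 3rd from the previous.
Statement 4 starts on A3 and keeps the same diatonic contour: A3 E4 G4 D5 A4.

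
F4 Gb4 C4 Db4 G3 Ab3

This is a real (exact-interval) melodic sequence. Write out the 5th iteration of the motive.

Unit = 2 notes; the statements start on F4, C4, G3, moving down a 4th each time.
Extending down a 4th: D3 → A2.
Statement 5 starts on A2 and keeps the same exact contour: A2 Bb2.

A2 Bb2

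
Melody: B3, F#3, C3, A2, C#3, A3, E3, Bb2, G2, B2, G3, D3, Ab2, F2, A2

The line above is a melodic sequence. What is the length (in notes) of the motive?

15 notes total. Splitting into 3 groups of 5:
B3 F#3 C3 A2 C#3 | A3 E3 Bb2 G2 B2 | G3 D3 Ab2 F2 A2
Every group is a transposition down a 2nd of the one before; no shorter unit works.

5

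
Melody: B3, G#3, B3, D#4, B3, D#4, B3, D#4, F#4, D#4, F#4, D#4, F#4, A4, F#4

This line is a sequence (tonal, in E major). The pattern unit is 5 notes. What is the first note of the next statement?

Unit = 5 notes; the statements start on B3, D#4, F#4, moving up a 3rd each time.
One more step up a 3rd gives A4.

A4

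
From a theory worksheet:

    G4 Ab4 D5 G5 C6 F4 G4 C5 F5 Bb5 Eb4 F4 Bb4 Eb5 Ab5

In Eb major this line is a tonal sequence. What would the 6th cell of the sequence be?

With a 5-note motive the entries are G4, F4, Eb4, each down a 2nd from the previous.
Extending down a 2nd: D4 → C4 → Bb3.
From Bb3 the diatonic shape gives Bb3 C4 F4 Bb4 Eb5.

Bb3 C4 F4 Bb4 Eb5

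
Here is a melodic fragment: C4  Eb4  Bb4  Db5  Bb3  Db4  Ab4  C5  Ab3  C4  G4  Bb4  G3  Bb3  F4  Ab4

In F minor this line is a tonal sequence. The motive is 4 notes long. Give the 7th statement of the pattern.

Db3 F3 C4 Eb4

The 4-note cells begin on C4, Bb3, Ab3, G3 — each down a 2nd from the last.
Extending down a 2nd: F3 → Eb3 → Db3.
From Db3 the diatonic shape gives Db3 F3 C4 Eb4.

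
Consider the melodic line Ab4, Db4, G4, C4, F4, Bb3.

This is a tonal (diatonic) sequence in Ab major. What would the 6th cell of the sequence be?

Taking 2-note groups, the heads are Ab4, G4, F4: the pattern moves down a 2nd.
Extending down a 2nd: Eb4 → Db4 → C4.
So cell 6 is C4 F3.

C4 F3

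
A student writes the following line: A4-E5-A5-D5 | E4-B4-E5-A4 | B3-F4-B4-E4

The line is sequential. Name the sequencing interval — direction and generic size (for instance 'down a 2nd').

down a 4th

With a 4-note motive the entries are A4, E4, B3, each down a 4th from the previous.
A4 to E4 is down a 4th.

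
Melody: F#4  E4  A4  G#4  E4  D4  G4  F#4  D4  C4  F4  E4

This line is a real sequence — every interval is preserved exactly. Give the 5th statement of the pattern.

Bb3 Ab3 Db4 C4

With a 4-note motive the entries are F#4, E4, D4, each down a 2nd from the previous.
Carrying on: C4 → Bb3.
So cell 5 is Bb3 Ab3 Db4 C4.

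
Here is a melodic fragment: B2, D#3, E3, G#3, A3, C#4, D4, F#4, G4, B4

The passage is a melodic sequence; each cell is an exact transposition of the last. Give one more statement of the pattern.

The 2-note cells begin on B2, E3, A3, D4, G4 — each up a 4th from the last.
So cell 6 is C5 E5.

C5 E5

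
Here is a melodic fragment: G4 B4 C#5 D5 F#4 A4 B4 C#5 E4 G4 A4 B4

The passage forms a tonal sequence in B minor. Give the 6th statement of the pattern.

Taking 4-note groups, the heads are G4, F#4, E4: the pattern moves down a 2nd.
Continuing the starts: D4 → C#4 → B3.
Statement 6 starts on B3 and keeps the same diatonic contour: B3 D4 E4 F#4.

B3 D4 E4 F#4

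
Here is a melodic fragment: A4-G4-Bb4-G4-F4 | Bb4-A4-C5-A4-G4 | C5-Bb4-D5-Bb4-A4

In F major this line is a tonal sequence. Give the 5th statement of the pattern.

E5 D5 F5 D5 C5

Taking 5-note groups, the heads are A4, Bb4, C5: the pattern moves up a 2nd.
Carrying on: D5 → E5.
From E5 the diatonic shape gives E5 D5 F5 D5 C5.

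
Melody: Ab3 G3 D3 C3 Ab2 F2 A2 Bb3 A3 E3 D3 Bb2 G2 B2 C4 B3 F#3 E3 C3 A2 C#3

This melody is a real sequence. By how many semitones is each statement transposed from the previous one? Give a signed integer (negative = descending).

2

The 7-note cells begin on Ab3, Bb3, C4 — each up a 2nd from the last.
Counting half-steps from Ab3 to Bb3: 2.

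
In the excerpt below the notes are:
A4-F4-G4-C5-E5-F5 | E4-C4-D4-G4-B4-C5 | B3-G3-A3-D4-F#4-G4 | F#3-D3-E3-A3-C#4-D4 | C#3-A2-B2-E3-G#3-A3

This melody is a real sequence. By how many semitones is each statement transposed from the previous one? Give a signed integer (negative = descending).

With a 6-note motive the entries are A4, E4, B3, F#3, C#3, each down a 4th from the previous.
A4→E4 is 64 − 69 = -5 semitones.

-5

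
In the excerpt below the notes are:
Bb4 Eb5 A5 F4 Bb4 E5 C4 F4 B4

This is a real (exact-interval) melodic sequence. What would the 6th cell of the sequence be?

Taking 3-note groups, the heads are Bb4, F4, C4: the pattern moves down a 4th.
Continuing the starts: G3 → D3 → A2.
Statement 6 starts on A2 and keeps the same exact contour: A2 D3 G#3.

A2 D3 G#3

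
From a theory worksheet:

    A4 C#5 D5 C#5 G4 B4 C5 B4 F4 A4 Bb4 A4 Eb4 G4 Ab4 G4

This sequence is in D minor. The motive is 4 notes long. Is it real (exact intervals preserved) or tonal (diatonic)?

Each cell has the same semitone pattern (4, 1, -1) — intervals are preserved exactly.
And C#5 lies outside D minor, so the sequence is real rather than tonal.

real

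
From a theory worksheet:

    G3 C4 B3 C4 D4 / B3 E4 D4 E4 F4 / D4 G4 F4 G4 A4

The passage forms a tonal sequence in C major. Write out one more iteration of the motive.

F4 B4 A4 B4 C5

Taking 5-note groups, the heads are G3, B3, D4: the pattern moves up a 3rd.
So cell 4 is F4 B4 A4 B4 C5.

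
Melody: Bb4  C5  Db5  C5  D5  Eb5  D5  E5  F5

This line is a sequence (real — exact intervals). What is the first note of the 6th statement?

G#5

With a 3-note motive the entries are Bb4, C5, D5, each up a 2nd from the previous.
Continuing: E5 → F#5 → G#5. Statement 6 starts on G#5.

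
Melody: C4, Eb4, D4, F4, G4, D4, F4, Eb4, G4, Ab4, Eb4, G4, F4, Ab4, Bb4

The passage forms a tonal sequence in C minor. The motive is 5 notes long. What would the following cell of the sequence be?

Taking 5-note groups, the heads are C4, D4, Eb4: the pattern moves up a 2nd.
Statement 4 starts on F4 and keeps the same diatonic contour: F4 Ab4 G4 Bb4 C5.

F4 Ab4 G4 Bb4 C5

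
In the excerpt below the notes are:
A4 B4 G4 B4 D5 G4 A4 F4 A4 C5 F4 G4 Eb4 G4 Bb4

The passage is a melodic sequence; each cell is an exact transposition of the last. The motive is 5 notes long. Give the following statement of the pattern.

Eb4 F4 Db4 F4 Ab4

Unit = 5 notes; the statements start on A4, G4, F4, moving down a 2nd each time.
Statement 4 starts on Eb4 and keeps the same exact contour: Eb4 F4 Db4 F4 Ab4.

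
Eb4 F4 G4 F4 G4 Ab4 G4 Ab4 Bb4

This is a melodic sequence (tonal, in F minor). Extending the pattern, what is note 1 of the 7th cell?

Db5

Grouping in 3s, the 1st note of each cell is Eb4, F4, G4.
Extending up a 2nd: Ab4 → Bb4 → C5 → Db5.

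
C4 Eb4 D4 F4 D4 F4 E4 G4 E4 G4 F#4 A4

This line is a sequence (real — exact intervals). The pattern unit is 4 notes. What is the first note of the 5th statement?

G#4

Unit = 4 notes; the statements start on C4, D4, E4, moving up a 2nd each time.
Extending the heads up a 2nd: F#4 → G#4.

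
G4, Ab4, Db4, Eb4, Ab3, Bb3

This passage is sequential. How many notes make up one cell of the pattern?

2

Try groups of 2 (3 cells in 6 notes):
G4 Ab4 | Db4 Eb4 | Ab3 Bb3
That's a consistent down a 4th shift per cell, and no other grouping gives one.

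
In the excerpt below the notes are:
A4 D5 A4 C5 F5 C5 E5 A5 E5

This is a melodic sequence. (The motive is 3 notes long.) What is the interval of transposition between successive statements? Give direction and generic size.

up a 3rd

Unit = 3 notes; the statements start on A4, C5, E5, moving up a 3rd each time.
From A4 to C5: up a 3rd.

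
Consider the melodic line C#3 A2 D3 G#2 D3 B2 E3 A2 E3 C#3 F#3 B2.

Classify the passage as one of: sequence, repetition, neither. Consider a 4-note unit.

Each 4-note cell is the previous one transposed up a 2nd.

sequence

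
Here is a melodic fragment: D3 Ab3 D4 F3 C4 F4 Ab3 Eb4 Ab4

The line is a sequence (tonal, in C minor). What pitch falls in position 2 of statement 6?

D5

With 3-note cells, note 2 of each statement runs Ab3, C4, Eb4.
Extending up a 3rd: G4 → Bb4 → D5.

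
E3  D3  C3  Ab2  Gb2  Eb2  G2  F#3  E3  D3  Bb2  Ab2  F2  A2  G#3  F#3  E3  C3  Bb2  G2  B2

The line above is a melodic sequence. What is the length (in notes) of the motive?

7

Try groups of 7 (3 cells in 21 notes):
E3 D3 C3 Ab2 Gb2 Eb2 G2 | F#3 E3 D3 Bb2 Ab2 F2 A2 | G#3 F#3 E3 C3 Bb2 G2 B2
Every group is a transposition up a 2nd of the one before; no shorter unit works.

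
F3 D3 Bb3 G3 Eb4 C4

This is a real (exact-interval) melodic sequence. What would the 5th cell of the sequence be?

With a 2-note motive the entries are F3, Bb3, Eb4, each up a 4th from the previous.
Extending up a 4th: Ab4 → Db5.
So cell 5 is Db5 Bb4.

Db5 Bb4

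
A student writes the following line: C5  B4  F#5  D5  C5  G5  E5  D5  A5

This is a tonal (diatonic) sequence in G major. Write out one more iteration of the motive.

F#5 E5 B5

Unit = 3 notes; the statements start on C5, D5, E5, moving up a 2nd each time.
From F#5 the diatonic shape gives F#5 E5 B5.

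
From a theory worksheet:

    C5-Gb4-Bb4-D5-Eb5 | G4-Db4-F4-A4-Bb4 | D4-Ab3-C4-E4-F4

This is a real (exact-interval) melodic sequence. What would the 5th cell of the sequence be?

E3 Bb2 D3 F#3 G3

Taking 5-note groups, the heads are C5, G4, D4: the pattern moves down a 4th.
Carrying on: A3 → E3.
From E3 the exact shape gives E3 Bb2 D3 F#3 G3.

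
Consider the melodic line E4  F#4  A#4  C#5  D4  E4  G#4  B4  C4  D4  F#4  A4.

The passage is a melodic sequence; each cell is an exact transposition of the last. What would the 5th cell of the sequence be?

Unit = 4 notes; the statements start on E4, D4, C4, moving down a 2nd each time.
Carrying on: Bb3 → Ab3.
From Ab3 the exact shape gives Ab3 Bb3 D4 F4.

Ab3 Bb3 D4 F4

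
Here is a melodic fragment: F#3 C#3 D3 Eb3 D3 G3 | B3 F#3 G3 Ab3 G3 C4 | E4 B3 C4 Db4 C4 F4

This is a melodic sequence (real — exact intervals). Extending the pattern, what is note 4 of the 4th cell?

Gb4

The unit is 6 notes. Position-4 pitches of the 3 shown cells: Eb3, Ab3, Db4.
Each moves up a 4th; the next is Gb4.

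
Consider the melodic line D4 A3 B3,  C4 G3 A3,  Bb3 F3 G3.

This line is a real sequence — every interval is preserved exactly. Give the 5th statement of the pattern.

Gb3 Db3 Eb3

Taking 3-note groups, the heads are D4, C4, Bb3: the pattern moves down a 2nd.
Extending down a 2nd: Ab3 → Gb3.
From Gb3 the exact shape gives Gb3 Db3 Eb3.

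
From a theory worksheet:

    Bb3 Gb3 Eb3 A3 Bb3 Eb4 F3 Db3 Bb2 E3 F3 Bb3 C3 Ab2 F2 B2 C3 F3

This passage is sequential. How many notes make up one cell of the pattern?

Try groups of 6 (3 cells in 18 notes):
Bb3 Gb3 Eb3 A3 Bb3 Eb4 | F3 Db3 Bb2 E3 F3 Bb3 | C3 Ab2 F2 B2 C3 F3
That's a consistent down a 4th shift per cell, and no other grouping gives one.

6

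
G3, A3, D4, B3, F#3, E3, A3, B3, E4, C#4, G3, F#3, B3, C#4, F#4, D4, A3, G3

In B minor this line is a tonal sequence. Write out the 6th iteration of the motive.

The 6-note cells begin on G3, A3, B3 — each up a 2nd from the last.
Extending up a 2nd: C#4 → D4 → E4.
So cell 6 is E4 F#4 B4 G4 D4 C#4.

E4 F#4 B4 G4 D4 C#4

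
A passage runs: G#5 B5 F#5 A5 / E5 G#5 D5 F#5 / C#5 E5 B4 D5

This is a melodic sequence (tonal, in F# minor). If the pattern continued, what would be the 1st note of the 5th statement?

F#4

The unit is 4 notes. Position-1 pitches of the 3 shown cells: G#5, E5, C#5.
Carrying that down a 3rd forward: A4 → F#4.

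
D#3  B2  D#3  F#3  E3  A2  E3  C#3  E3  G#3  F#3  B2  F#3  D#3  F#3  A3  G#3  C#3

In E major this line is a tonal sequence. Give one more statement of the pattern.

Unit = 6 notes; the statements start on D#3, E3, F#3, moving up a 2nd each time.
Statement 4 starts on G#3 and keeps the same diatonic contour: G#3 E3 G#3 B3 A3 D#3.

G#3 E3 G#3 B3 A3 D#3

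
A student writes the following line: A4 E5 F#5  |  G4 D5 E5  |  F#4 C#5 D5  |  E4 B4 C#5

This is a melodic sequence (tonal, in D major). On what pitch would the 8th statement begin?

With a 3-note motive the entries are A4, G4, F#4, E4, each down a 2nd from the previous.
Extending the heads down a 2nd: D4 → C#4 → B3 → A3.

A3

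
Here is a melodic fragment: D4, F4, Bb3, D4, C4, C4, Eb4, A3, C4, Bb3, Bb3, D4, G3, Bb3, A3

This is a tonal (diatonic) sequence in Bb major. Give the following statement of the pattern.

A3 C4 F3 A3 G3

With a 5-note motive the entries are D4, C4, Bb3, each down a 2nd from the previous.
So cell 4 is A3 C4 F3 A3 G3.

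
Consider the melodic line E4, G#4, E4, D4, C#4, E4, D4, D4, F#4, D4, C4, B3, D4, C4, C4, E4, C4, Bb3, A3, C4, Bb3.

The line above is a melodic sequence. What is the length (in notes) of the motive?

7

21 notes total. Splitting into 3 groups of 7:
E4 G#4 E4 D4 C#4 E4 D4 | D4 F#4 D4 C4 B3 D4 C4 | C4 E4 C4 Bb3 A3 C4 Bb3
That's a consistent down a 2nd shift per cell, and no other grouping gives one.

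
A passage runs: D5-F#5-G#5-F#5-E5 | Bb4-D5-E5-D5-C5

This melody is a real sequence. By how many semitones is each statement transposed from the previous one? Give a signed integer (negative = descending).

Unit = 5 notes; the statements start on D5, Bb4, moving down a 3rd each time.
D5 to Bb4 spans -4 semitones.

-4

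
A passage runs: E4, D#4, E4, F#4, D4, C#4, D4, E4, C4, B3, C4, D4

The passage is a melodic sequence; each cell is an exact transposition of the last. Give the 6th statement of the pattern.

With a 4-note motive the entries are E4, D4, C4, each down a 2nd from the previous.
Carrying on: Bb3 → Ab3 → Gb3.
From Gb3 the exact shape gives Gb3 F3 Gb3 Ab3.

Gb3 F3 Gb3 Ab3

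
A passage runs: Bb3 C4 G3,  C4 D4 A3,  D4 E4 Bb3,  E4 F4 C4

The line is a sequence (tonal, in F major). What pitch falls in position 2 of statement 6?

A4

Grouping in 3s, the 2nd note of each cell is C4, D4, E4, F4.
Extending up a 2nd: G4 → A4.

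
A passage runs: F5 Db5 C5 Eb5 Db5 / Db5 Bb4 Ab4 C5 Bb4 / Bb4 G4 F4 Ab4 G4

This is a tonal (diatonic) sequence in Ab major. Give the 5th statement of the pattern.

Unit = 5 notes; the statements start on F5, Db5, Bb4, moving down a 3rd each time.
Extending down a 3rd: G4 → Eb4.
From Eb4 the diatonic shape gives Eb4 C4 Bb3 Db4 C4.

Eb4 C4 Bb3 Db4 C4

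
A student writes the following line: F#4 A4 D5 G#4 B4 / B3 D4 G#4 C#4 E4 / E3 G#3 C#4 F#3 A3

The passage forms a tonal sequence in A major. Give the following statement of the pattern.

The 5-note cells begin on F#4, B3, E3 — each down a 5th from the last.
Statement 4 starts on A2 and keeps the same diatonic contour: A2 C#3 F#3 B2 D3.

A2 C#3 F#3 B2 D3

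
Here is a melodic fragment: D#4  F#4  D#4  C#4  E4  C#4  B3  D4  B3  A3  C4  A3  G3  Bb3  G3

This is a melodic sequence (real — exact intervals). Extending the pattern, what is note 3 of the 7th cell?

Eb3

Grouping in 3s, the 3rd note of each cell is D#4, C#4, B3, A3, G3.
Extending down a 2nd: F3 → Eb3.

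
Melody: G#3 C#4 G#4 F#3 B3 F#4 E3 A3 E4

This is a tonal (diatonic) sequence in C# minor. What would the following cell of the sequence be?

D#3 G#3 D#4

With a 3-note motive the entries are G#3, F#3, E3, each down a 2nd from the previous.
Statement 4 starts on D#3 and keeps the same diatonic contour: D#3 G#3 D#4.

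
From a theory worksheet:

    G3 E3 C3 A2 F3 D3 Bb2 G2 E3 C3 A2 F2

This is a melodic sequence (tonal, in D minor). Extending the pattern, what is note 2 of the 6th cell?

G2

Grouping in 4s, the 2nd note of each cell is E3, D3, C3.
Carrying that down a 2nd forward: Bb2 → A2 → G2.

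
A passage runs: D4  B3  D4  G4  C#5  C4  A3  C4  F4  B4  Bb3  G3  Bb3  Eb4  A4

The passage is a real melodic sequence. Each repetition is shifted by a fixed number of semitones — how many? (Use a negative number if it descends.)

-2

Unit = 5 notes; the statements start on D4, C4, Bb3, moving down a 2nd each time.
Counting half-steps from D4 to C4: -2.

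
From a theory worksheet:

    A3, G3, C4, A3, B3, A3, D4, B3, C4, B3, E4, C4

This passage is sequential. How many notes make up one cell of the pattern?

4

Try groups of 4 (3 cells in 12 notes):
A3 G3 C4 A3 | B3 A3 D4 B3 | C4 B3 E4 C4
Every group is a transposition up a 2nd of the one before; no shorter unit works.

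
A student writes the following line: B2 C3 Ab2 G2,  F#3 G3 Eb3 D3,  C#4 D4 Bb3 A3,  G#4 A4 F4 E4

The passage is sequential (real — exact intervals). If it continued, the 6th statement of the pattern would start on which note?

A#5

With a 4-note motive the entries are B2, F#3, C#4, G#4, each up a 5th from the previous.
Continuing: D#5 → A#5. Statement 6 starts on A#5.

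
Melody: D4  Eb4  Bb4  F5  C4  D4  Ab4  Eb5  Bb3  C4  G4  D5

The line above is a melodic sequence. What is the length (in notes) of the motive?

Try groups of 4 (3 cells in 12 notes):
D4 Eb4 Bb4 F5 | C4 D4 Ab4 Eb5 | Bb3 C4 G4 D5
Each cell is the previous one down a 2nd — so the unit is 4 notes.

4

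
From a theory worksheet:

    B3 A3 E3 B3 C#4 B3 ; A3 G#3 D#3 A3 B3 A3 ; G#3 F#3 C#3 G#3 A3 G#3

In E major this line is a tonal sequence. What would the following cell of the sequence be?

F#3 E3 B2 F#3 G#3 F#3

With a 6-note motive the entries are B3, A3, G#3, each down a 2nd from the previous.
So cell 4 is F#3 E3 B2 F#3 G#3 F#3.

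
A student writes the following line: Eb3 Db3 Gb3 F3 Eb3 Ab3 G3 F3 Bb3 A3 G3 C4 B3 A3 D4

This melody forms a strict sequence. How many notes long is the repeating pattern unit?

Try groups of 3 (5 cells in 15 notes):
Eb3 Db3 Gb3 | F3 Eb3 Ab3 | G3 F3 Bb3 | A3 G3 C4 | B3 A3 D4
Each cell is the previous one up a 2nd — so the unit is 3 notes.

3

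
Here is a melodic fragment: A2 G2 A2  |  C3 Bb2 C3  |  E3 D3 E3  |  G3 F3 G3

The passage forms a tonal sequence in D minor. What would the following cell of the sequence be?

Unit = 3 notes; the statements start on A2, C3, E3, G3, moving up a 3rd each time.
From Bb3 the diatonic shape gives Bb3 A3 Bb3.

Bb3 A3 Bb3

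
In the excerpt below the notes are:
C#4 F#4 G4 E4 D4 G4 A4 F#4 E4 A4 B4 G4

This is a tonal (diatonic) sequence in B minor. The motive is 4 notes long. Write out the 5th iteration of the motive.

Unit = 4 notes; the statements start on C#4, D4, E4, moving up a 2nd each time.
Extending up a 2nd: F#4 → G4.
Statement 5 starts on G4 and keeps the same diatonic contour: G4 C#5 D5 B4.

G4 C#5 D5 B4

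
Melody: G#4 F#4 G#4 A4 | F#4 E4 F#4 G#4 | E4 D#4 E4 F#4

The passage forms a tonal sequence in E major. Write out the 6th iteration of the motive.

B3 A3 B3 C#4

Unit = 4 notes; the statements start on G#4, F#4, E4, moving down a 2nd each time.
Extending down a 2nd: D#4 → C#4 → B3.
So cell 6 is B3 A3 B3 C#4.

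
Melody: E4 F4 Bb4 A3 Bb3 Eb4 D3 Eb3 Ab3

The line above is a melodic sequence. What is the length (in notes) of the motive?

9 notes total. Splitting into 3 groups of 3:
E4 F4 Bb4 | A3 Bb3 Eb4 | D3 Eb3 Ab3
Each cell is the previous one down a 5th — so the unit is 3 notes.

3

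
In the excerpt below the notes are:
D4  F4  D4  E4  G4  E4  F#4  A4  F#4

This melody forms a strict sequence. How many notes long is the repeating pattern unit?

3

Try groups of 3 (3 cells in 9 notes):
D4 F4 D4 | E4 G4 E4 | F#4 A4 F#4
Each cell is the previous one up a 2nd — so the unit is 3 notes.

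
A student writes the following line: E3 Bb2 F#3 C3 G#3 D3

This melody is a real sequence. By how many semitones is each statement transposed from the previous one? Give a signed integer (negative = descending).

The 2-note cells begin on E3, F#3, G#3 — each up a 2nd from the last.
E3→F#3 is 54 − 52 = 2 semitones.

2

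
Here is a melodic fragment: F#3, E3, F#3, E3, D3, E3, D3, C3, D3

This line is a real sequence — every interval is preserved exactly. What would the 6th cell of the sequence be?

Taking 3-note groups, the heads are F#3, E3, D3: the pattern moves down a 2nd.
Extending down a 2nd: C3 → Bb2 → Ab2.
So cell 6 is Ab2 Gb2 Ab2.

Ab2 Gb2 Ab2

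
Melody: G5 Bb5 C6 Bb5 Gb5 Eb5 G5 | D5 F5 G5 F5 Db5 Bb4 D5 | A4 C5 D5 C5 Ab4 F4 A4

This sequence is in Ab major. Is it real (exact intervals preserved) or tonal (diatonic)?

real

Each cell has the same semitone pattern (3, 2, -2, -4, -3, 4) — intervals are preserved exactly.
And Gb5 lies outside Ab major, so the sequence is real rather than tonal.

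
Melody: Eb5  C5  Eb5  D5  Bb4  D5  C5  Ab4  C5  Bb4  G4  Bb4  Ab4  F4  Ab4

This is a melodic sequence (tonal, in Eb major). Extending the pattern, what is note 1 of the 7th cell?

Grouping in 3s, the 1st note of each cell is Eb5, D5, C5, Bb4, Ab4.
Carrying that down a 2nd forward: G4 → F4.

F4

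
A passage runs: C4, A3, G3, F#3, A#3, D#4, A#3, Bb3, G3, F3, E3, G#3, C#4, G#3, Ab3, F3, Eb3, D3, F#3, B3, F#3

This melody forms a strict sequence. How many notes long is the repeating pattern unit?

There are 21 notes; a 7-note unit gives 3 cells:
C4 A3 G3 F#3 A#3 D#4 A#3 | Bb3 G3 F3 E3 G#3 C#4 G#3 | Ab3 F3 Eb3 D3 F#3 B3 F#3
Every group is a transposition down a 2nd of the one before; no shorter unit works.

7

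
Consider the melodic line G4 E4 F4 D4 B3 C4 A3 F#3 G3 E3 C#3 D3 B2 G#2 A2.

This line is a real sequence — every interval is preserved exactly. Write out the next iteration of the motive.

F#2 D#2 E2

Taking 3-note groups, the heads are G4, D4, A3, E3, B2: the pattern moves down a 4th.
Statement 6 starts on F#2 and keeps the same exact contour: F#2 D#2 E2.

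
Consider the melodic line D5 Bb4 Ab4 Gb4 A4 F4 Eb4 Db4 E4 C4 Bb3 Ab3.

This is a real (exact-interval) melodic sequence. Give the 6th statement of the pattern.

Taking 4-note groups, the heads are D5, A4, E4: the pattern moves down a 4th.
Continuing the starts: B3 → F#3 → C#3.
So cell 6 is C#3 A2 G2 F2.

C#3 A2 G2 F2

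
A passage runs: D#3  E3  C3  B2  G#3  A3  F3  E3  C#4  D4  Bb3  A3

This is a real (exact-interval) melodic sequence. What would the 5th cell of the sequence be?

Unit = 4 notes; the statements start on D#3, G#3, C#4, moving up a 4th each time.
Carrying on: F#4 → B4.
Statement 5 starts on B4 and keeps the same exact contour: B4 C5 Ab4 G4.

B4 C5 Ab4 G4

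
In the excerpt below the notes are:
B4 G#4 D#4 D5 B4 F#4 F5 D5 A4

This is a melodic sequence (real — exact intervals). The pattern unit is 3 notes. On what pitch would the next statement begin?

Taking 3-note groups, the heads are B4, D5, F5: the pattern moves up a 3rd.
One more step up a 3rd gives Ab5.

Ab5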